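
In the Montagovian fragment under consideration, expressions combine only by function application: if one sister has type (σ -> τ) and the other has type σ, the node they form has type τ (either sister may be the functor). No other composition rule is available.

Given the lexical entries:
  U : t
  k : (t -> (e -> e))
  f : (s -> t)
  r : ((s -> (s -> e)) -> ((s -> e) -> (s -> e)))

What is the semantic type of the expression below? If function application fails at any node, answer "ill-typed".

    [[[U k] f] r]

At [U k], k : (t -> (e -> e)) takes U : t, giving (e -> e).
At [[U k] f]: neither (e -> e) nor (s -> t) can take the other as argument; the node is ill-typed.

ill-typed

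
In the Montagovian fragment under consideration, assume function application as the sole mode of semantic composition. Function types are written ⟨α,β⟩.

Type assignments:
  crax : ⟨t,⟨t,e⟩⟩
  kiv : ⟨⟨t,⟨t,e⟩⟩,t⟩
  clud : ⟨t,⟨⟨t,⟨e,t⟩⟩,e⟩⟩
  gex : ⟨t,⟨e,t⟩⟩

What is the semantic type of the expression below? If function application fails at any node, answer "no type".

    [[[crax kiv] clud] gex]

e

[crax kiv]: ⟨⟨t,⟨t,e⟩⟩,t⟩ applied to ⟨t,⟨t,e⟩⟩ yields t.
[[crax kiv] clud]: ⟨t,⟨⟨t,⟨e,t⟩⟩,e⟩⟩ applied to t yields ⟨⟨t,⟨e,t⟩⟩,e⟩.
[[[crax kiv] clud] gex]: ⟨⟨t,⟨e,t⟩⟩,e⟩ applied to ⟨t,⟨e,t⟩⟩ yields e.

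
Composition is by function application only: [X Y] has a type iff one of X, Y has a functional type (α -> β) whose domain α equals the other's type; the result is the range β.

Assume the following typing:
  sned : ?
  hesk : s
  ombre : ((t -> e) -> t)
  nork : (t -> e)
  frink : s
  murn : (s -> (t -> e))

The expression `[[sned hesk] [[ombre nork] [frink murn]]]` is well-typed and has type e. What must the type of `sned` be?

(s -> (e -> e))

At [[sned hesk] [[ombre nork] [frink murn]]] (required: e): [[ombre nork] [frink murn]] is e, which is not a function with range e; hence [sned hesk] is the functor — type (e -> e).
At [sned hesk] (required: (e -> e)): hesk is s, which is not a function with range (e -> e); hence sned is the functor — type (s -> (e -> e)).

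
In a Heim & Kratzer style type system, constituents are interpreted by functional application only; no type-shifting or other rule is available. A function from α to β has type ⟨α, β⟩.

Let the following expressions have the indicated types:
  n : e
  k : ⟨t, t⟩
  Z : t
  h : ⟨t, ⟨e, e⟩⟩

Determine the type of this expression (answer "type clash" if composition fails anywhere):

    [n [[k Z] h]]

e

[k Z] — k of type ⟨t, t⟩ combines with Z of type t: type t.
[[k Z] h] — h of type ⟨t, ⟨e, e⟩⟩ combines with [k Z] of type t: type ⟨e, e⟩.
[n [[k Z] h]] — [[k Z] h] of type ⟨e, e⟩ combines with n of type e: type e.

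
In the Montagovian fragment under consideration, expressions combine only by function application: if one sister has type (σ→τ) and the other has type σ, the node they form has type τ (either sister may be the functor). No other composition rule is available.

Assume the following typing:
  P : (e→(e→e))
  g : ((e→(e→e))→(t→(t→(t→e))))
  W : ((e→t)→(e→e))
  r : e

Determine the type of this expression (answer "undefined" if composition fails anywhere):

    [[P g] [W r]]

undefined

At [P g], g : ((e→(e→e))→(t→(t→(t→e)))) takes P : (e→(e→e)), giving (t→(t→(t→e))).
[W r]: ((e→t)→(e→e)) with e — neither is a function whose domain matches the other; composition fails here.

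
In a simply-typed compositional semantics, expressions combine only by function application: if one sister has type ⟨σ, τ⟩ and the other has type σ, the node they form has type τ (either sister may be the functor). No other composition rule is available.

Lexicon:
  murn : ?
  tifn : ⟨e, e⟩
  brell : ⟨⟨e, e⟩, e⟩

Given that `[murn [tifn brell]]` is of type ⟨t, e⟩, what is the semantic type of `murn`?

⟨e, ⟨t, e⟩⟩

At [murn [tifn brell]] (required: ⟨t, e⟩): [tifn brell] is e, which is not a function with range ⟨t, e⟩; hence murn is the functor — type ⟨e, ⟨t, e⟩⟩.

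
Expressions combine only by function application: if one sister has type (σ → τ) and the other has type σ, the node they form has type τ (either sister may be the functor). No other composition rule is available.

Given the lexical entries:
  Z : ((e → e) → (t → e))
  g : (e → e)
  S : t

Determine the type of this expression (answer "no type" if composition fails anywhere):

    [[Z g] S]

[Z g] — Z of type ((e → e) → (t → e)) combines with g of type (e → e): type (t → e).
[[Z g] S] — [Z g] of type (t → e) combines with S of type t: type e.

e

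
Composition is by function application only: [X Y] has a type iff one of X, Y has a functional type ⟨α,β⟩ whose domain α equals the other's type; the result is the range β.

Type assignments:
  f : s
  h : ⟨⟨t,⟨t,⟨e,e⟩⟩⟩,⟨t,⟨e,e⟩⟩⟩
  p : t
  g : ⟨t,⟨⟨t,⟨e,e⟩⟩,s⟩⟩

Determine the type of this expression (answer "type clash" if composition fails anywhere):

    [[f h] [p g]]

type clash

[f h]: s and ⟨⟨t,⟨t,⟨e,e⟩⟩⟩,⟨t,⟨e,e⟩⟩⟩ cannot combine by function application — type clash.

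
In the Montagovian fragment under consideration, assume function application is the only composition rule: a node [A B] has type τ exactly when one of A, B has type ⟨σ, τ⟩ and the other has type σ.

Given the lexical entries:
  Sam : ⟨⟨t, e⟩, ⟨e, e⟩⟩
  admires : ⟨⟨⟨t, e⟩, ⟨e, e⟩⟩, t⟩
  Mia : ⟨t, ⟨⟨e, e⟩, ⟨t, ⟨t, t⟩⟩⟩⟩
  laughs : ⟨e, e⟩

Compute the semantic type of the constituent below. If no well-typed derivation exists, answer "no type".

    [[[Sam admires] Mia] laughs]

⟨t, ⟨t, t⟩⟩

[Sam admires] — admires of type ⟨⟨⟨t, e⟩, ⟨e, e⟩⟩, t⟩ combines with Sam of type ⟨⟨t, e⟩, ⟨e, e⟩⟩: type t.
[[Sam admires] Mia] — Mia of type ⟨t, ⟨⟨e, e⟩, ⟨t, ⟨t, t⟩⟩⟩⟩ combines with [Sam admires] of type t: type ⟨⟨e, e⟩, ⟨t, ⟨t, t⟩⟩⟩.
[[[Sam admires] Mia] laughs] — [[Sam admires] Mia] of type ⟨⟨e, e⟩, ⟨t, ⟨t, t⟩⟩⟩ combines with laughs of type ⟨e, e⟩: type ⟨t, ⟨t, t⟩⟩.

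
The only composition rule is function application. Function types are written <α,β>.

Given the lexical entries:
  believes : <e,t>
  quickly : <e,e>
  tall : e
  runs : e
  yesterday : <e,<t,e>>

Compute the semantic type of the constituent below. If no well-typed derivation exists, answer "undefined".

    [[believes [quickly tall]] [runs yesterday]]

[quickly tall]: <e,e> applied to e yields e.
[believes [quickly tall]]: <e,t> applied to e yields t.
[runs yesterday]: <e,<t,e>> applied to e yields <t,e>.
[[believes [quickly tall]] [runs yesterday]]: <t,e> applied to t yields e.

e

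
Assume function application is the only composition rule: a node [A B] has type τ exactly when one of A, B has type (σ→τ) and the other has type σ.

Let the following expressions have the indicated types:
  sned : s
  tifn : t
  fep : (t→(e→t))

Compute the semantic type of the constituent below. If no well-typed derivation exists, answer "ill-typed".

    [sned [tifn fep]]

At [tifn fep], fep : (t→(e→t)) takes tifn : t, giving (e→t).
[sned [tifn fep]]: s with (e→t) — neither is a function whose domain matches the other; composition fails here.

ill-typed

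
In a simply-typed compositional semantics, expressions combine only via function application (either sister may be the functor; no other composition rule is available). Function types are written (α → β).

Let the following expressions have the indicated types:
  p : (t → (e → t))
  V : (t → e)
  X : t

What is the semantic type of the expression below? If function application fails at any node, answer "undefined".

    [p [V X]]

undefined

[V X] — V of type (t → e) combines with X of type t: type e.
[p [V X]]: (t → (e → t)) with e — neither is a function whose domain matches the other; composition fails here.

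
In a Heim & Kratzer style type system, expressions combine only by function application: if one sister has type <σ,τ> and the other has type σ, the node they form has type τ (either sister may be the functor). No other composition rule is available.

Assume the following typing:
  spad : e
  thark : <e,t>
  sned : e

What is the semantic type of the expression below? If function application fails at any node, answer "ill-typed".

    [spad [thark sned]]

ill-typed

[thark sned]: <e,t> applied to e yields t.
At [spad [thark sned]]: neither e nor t can take the other as argument; the node is ill-typed.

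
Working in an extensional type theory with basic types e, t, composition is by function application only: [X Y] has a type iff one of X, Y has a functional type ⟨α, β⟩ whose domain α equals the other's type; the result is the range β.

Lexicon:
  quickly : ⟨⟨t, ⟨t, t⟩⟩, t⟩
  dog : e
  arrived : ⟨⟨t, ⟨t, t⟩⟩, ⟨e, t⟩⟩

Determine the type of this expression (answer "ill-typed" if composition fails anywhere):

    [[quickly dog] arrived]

ill-typed

At [quickly dog]: neither ⟨⟨t, ⟨t, t⟩⟩, t⟩ nor e can take the other as argument; the node is ill-typed.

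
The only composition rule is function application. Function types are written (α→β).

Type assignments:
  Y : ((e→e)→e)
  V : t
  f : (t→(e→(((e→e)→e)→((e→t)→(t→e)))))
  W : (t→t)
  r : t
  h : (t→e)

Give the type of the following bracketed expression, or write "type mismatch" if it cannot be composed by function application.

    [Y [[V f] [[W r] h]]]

((e→t)→(t→e))

At [V f], f : (t→(e→(((e→e)→e)→((e→t)→(t→e))))) takes V : t, giving (e→(((e→e)→e)→((e→t)→(t→e)))).
At [W r], W : (t→t) takes r : t, giving t.
At [[W r] h], h : (t→e) takes [W r] : t, giving e.
At [[V f] [[W r] h]], [V f] : (e→(((e→e)→e)→((e→t)→(t→e)))) takes [[W r] h] : e, giving (((e→e)→e)→((e→t)→(t→e))).
At [Y [[V f] [[W r] h]]], [[V f] [[W r] h]] : (((e→e)→e)→((e→t)→(t→e))) takes Y : ((e→e)→e), giving ((e→t)→(t→e)).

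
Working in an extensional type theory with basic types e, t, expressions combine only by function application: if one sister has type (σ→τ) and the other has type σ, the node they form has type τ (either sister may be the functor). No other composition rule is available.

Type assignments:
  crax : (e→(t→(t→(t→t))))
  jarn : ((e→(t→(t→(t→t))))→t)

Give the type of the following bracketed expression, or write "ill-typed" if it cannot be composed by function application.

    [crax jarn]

t

[crax jarn]: functor jarn : ((e→(t→(t→(t→t))))→t), argument crax : (e→(t→(t→(t→t)))); result t.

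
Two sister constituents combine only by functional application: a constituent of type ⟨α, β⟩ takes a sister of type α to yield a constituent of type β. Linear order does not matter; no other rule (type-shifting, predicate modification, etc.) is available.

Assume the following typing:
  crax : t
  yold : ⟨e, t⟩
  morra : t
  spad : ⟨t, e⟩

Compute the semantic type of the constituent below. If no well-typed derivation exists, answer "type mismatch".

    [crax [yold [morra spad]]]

type mismatch

[morra spad]: spad is ⟨t, e⟩, morra is t; result e.
[yold [morra spad]]: yold is ⟨e, t⟩, [morra spad] is e; result t.
At [crax [yold [morra spad]]]: neither t nor t can take the other as argument; the node is ill-typed.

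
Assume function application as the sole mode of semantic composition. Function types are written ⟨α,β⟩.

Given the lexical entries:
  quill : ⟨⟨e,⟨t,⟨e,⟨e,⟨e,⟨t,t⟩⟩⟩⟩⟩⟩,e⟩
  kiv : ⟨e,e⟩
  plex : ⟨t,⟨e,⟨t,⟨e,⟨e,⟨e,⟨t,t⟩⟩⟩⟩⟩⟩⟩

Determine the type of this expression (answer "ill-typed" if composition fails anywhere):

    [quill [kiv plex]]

ill-typed

At [kiv plex]: neither ⟨e,e⟩ nor ⟨t,⟨e,⟨t,⟨e,⟨e,⟨e,⟨t,t⟩⟩⟩⟩⟩⟩⟩ can take the other as argument; the node is ill-typed.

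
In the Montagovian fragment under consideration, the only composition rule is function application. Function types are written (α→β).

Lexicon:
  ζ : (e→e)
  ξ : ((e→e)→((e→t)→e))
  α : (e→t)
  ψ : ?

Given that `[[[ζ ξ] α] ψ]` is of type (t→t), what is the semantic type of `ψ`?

[[[ζ ξ] α] ψ] must have type (t→t). The sister [[ζ ξ] α] has type e; that is not a function onto (t→t), so ψ must be the functor, of type (e→(t→t)).

(e→(t→t))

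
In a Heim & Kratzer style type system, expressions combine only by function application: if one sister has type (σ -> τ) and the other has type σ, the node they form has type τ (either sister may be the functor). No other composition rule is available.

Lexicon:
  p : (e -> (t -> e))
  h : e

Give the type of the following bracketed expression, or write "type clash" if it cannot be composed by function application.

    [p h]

(t -> e)

[p h]: (e -> (t -> e)) applied to e yields (t -> e).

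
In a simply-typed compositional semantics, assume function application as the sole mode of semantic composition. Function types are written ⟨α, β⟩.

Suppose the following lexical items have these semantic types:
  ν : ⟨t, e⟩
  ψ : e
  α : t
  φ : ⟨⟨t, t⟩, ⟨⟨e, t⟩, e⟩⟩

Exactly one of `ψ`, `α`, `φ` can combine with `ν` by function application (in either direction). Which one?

α

ψ : e — ν needs t; ψ needs nothing (atomic); neither fits.
α — combines: ν : ⟨t, e⟩ takes α : t as argument, giving e.
φ : ⟨⟨t, t⟩, ⟨⟨e, t⟩, e⟩⟩ — ν needs t; φ needs ⟨t, t⟩; neither fits.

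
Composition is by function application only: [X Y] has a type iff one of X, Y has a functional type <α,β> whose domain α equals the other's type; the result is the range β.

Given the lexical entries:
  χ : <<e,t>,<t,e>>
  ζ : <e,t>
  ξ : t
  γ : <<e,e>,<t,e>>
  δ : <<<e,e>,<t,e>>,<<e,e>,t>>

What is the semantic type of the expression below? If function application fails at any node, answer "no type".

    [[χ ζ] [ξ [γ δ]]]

no type

[χ ζ]: <<e,t>,<t,e>> applied to <e,t> yields <t,e>.
[γ δ]: <<<e,e>,<t,e>>,<<e,e>,t>> applied to <<e,e>,<t,e>> yields <<e,e>,t>.
At [ξ [γ δ]]: neither t nor <<e,e>,t> can take the other as argument; the node is ill-typed.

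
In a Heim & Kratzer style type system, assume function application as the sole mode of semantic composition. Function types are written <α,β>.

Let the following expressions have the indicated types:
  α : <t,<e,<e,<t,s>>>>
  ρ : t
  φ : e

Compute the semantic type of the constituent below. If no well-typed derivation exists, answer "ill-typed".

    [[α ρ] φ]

[α ρ] — α of type <t,<e,<e,<t,s>>>> combines with ρ of type t: type <e,<e,<t,s>>>.
[[α ρ] φ] — [α ρ] of type <e,<e,<t,s>>> combines with φ of type e: type <e,<t,s>>.

<e,<t,s>>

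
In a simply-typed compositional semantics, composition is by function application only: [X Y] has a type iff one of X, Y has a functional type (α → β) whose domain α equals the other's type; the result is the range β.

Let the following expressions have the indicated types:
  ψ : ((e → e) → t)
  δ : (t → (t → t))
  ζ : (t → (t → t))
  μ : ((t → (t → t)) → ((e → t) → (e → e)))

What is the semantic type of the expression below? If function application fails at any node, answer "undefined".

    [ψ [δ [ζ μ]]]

undefined

[ζ μ]: μ is ((t → (t → t)) → ((e → t) → (e → e))), ζ is (t → (t → t)); result ((e → t) → (e → e)).
[δ [ζ μ]]: (t → (t → t)) with ((e → t) → (e → e)) — neither is a function whose domain matches the other; composition fails here.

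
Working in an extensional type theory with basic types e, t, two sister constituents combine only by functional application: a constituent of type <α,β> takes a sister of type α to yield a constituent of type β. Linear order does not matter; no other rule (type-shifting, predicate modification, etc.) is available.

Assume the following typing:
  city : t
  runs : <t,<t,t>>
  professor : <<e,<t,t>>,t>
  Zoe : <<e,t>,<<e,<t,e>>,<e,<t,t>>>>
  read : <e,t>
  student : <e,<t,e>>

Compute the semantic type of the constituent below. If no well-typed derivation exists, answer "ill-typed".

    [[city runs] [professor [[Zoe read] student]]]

t

[city runs]: <t,<t,t>> applied to t yields <t,t>.
[Zoe read]: <<e,t>,<<e,<t,e>>,<e,<t,t>>>> applied to <e,t> yields <<e,<t,e>>,<e,<t,t>>>.
[[Zoe read] student]: <<e,<t,e>>,<e,<t,t>>> applied to <e,<t,e>> yields <e,<t,t>>.
[professor [[Zoe read] student]]: <<e,<t,t>>,t> applied to <e,<t,t>> yields t.
[[city runs] [professor [[Zoe read] student]]]: <t,t> applied to t yields t.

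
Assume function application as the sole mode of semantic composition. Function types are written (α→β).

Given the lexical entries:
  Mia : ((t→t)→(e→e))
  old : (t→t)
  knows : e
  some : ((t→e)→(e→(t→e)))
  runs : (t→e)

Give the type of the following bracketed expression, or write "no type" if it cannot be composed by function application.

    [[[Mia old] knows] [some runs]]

(t→e)

[Mia old]: functor Mia : ((t→t)→(e→e)), argument old : (t→t); result (e→e).
[[Mia old] knows]: functor [Mia old] : (e→e), argument knows : e; result e.
[some runs]: functor some : ((t→e)→(e→(t→e))), argument runs : (t→e); result (e→(t→e)).
[[[Mia old] knows] [some runs]]: functor [some runs] : (e→(t→e)), argument [[Mia old] knows] : e; result (t→e).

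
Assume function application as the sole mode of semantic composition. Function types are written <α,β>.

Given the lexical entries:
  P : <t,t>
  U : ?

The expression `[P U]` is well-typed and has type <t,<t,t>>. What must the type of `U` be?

<<t,t>,<t,<t,t>>>

For [P U] to have type <t,<t,t>> with P of type <t,t>, U must be the function: U : <<t,t>,<t,<t,t>>>.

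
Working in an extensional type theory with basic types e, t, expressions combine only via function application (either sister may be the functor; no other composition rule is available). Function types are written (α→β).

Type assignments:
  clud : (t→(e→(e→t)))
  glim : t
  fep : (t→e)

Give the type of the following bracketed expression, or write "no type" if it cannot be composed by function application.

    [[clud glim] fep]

[clud glim]: clud is (t→(e→(e→t))), glim is t; result (e→(e→t)).
At [[clud glim] fep]: neither (e→(e→t)) nor (t→e) can take the other as argument; the node is ill-typed.

no type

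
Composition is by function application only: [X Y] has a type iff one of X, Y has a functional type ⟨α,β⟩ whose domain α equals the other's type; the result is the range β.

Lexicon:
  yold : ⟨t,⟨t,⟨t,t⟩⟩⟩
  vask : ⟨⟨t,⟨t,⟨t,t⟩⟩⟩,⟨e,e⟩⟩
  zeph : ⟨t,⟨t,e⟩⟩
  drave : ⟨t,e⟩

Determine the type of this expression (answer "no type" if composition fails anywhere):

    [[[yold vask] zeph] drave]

no type

[yold vask]: vask is ⟨⟨t,⟨t,⟨t,t⟩⟩⟩,⟨e,e⟩⟩, yold is ⟨t,⟨t,⟨t,t⟩⟩⟩; result ⟨e,e⟩.
At [[yold vask] zeph]: neither ⟨e,e⟩ nor ⟨t,⟨t,e⟩⟩ can take the other as argument; the node is ill-typed.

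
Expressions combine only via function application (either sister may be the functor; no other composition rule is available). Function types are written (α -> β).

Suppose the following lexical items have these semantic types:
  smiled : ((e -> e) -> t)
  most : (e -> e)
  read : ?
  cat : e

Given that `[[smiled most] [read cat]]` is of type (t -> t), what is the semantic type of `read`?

(e -> (t -> (t -> t)))

At [[smiled most] [read cat]] (required: (t -> t)): [smiled most] is t, which is not a function with range (t -> t); hence [read cat] is the functor — type (t -> (t -> t)).
At [read cat] (required: (t -> (t -> t))): cat is e, which is not a function with range (t -> (t -> t)); hence read is the functor — type (e -> (t -> (t -> t))).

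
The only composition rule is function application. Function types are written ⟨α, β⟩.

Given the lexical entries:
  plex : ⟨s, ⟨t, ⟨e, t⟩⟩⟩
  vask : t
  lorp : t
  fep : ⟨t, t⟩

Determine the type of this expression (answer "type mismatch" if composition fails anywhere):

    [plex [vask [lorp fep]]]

type mismatch

[lorp fep]: fep is ⟨t, t⟩, lorp is t; result t.
[vask [lorp fep]]: t and t cannot combine by function application — type clash.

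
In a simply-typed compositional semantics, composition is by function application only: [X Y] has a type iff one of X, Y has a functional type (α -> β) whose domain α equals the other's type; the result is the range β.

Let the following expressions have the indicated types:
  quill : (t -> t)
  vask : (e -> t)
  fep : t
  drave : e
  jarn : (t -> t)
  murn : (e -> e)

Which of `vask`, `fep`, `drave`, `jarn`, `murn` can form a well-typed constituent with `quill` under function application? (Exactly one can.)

fep

vask : (e -> t) — does not combine with quill.
fep — combines: quill : (t -> t) takes fep : t as argument, giving t.
drave : e — does not combine with quill.
jarn : (t -> t) — does not combine with quill.
murn : (e -> e) — does not combine with quill.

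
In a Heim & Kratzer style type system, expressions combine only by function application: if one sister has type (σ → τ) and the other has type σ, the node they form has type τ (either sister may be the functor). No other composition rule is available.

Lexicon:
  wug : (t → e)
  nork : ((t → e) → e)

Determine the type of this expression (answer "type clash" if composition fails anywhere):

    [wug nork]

[wug nork]: ((t → e) → e) applied to (t → e) yields e.

e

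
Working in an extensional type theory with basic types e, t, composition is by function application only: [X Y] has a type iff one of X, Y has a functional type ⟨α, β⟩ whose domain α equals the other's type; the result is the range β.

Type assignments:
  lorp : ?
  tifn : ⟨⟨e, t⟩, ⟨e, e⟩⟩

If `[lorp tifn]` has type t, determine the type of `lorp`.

[lorp tifn] must have type t. The sister tifn has type ⟨⟨e, t⟩, ⟨e, e⟩⟩; that is not a function onto t, so lorp must be the functor, of type ⟨⟨⟨e, t⟩, ⟨e, e⟩⟩, t⟩.

⟨⟨⟨e, t⟩, ⟨e, e⟩⟩, t⟩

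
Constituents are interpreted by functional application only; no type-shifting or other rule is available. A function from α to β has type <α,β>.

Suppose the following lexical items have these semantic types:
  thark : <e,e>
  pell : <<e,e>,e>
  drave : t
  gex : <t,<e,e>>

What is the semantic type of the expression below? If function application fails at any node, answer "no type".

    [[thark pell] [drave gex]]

e

[thark pell]: functor pell : <<e,e>,e>, argument thark : <e,e>; result e.
[drave gex]: functor gex : <t,<e,e>>, argument drave : t; result <e,e>.
[[thark pell] [drave gex]]: functor [drave gex] : <e,e>, argument [thark pell] : e; result e.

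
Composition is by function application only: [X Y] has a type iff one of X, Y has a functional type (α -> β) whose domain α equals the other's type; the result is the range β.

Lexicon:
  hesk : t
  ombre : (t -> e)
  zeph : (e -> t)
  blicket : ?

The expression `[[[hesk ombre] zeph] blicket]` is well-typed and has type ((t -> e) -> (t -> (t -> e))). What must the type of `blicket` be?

(t -> ((t -> e) -> (t -> (t -> e))))

At [[[hesk ombre] zeph] blicket] (required: ((t -> e) -> (t -> (t -> e)))): [[hesk ombre] zeph] is t, which is not a function with range ((t -> e) -> (t -> (t -> e))); hence blicket is the functor — type (t -> ((t -> e) -> (t -> (t -> e)))).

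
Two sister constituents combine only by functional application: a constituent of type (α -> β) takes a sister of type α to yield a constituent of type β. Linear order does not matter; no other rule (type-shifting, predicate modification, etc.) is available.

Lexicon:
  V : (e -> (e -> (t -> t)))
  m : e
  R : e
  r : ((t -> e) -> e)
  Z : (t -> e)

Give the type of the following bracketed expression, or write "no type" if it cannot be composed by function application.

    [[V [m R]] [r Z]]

no type

At [m R]: neither e nor e can take the other as argument; the node is ill-typed.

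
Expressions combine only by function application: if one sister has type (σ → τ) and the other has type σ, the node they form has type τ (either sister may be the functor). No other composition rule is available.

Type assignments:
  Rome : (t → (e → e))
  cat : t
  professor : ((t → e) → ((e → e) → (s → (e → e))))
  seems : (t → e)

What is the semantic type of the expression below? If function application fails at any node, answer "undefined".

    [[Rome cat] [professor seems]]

[Rome cat] — Rome of type (t → (e → e)) combines with cat of type t: type (e → e).
[professor seems] — professor of type ((t → e) → ((e → e) → (s → (e → e)))) combines with seems of type (t → e): type ((e → e) → (s → (e → e))).
[[Rome cat] [professor seems]] — [professor seems] of type ((e → e) → (s → (e → e))) combines with [Rome cat] of type (e → e): type (s → (e → e)).

(s → (e → e))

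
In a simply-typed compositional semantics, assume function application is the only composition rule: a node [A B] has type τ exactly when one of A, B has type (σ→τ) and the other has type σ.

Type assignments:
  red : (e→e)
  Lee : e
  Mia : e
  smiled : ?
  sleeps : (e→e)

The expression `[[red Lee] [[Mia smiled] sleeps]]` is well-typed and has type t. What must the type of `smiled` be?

(e→((e→e)→(e→t)))

[[red Lee] [[Mia smiled] sleeps]] is required to be t. [red Lee] : e cannot yield t as functor, so [[Mia smiled] sleeps] : (e→t).
[[Mia smiled] sleeps] is required to be (e→t). sleeps : (e→e) cannot yield (e→t) as functor, so [Mia smiled] : ((e→e)→(e→t)).
[Mia smiled] is required to be ((e→e)→(e→t)). Mia : e cannot yield ((e→e)→(e→t)) as functor, so smiled : (e→((e→e)→(e→t))).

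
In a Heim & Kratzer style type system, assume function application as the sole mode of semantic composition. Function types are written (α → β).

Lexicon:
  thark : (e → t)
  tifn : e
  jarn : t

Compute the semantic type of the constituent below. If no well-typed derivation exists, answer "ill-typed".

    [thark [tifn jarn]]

ill-typed

[tifn jarn]: e and t cannot combine by function application — type clash.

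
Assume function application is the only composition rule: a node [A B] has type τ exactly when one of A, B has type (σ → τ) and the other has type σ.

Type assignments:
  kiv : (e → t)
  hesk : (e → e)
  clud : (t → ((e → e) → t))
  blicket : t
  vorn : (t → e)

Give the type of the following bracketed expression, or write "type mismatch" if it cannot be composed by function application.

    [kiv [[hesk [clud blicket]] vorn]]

t

[clud blicket]: (t → ((e → e) → t)) applied to t yields ((e → e) → t).
[hesk [clud blicket]]: ((e → e) → t) applied to (e → e) yields t.
[[hesk [clud blicket]] vorn]: (t → e) applied to t yields e.
[kiv [[hesk [clud blicket]] vorn]]: (e → t) applied to e yields t.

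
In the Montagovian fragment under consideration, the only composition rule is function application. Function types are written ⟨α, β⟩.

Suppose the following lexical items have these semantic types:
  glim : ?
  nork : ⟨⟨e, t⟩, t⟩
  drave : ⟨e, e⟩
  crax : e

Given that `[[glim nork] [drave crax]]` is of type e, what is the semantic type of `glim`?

⟨⟨⟨e, t⟩, t⟩, ⟨e, e⟩⟩

At [[glim nork] [drave crax]] (required: e): [drave crax] is e, which is not a function with range e; hence [glim nork] is the functor — type ⟨e, e⟩.
At [glim nork] (required: ⟨e, e⟩): nork is ⟨⟨e, t⟩, t⟩, which is not a function with range ⟨e, e⟩; hence glim is the functor — type ⟨⟨⟨e, t⟩, t⟩, ⟨e, e⟩⟩.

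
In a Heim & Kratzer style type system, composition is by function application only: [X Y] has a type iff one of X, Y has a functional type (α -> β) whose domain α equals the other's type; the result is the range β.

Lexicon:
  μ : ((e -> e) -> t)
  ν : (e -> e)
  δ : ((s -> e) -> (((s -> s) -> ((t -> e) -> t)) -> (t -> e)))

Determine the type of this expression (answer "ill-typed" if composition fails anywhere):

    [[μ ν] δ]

ill-typed

At [μ ν], μ : ((e -> e) -> t) takes ν : (e -> e), giving t.
[[μ ν] δ]: t and ((s -> e) -> (((s -> s) -> ((t -> e) -> t)) -> (t -> e))) cannot combine by function application — type clash.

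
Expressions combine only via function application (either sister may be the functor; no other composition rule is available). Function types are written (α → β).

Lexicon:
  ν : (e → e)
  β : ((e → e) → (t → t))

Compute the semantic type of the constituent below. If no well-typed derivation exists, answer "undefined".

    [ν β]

[ν β] — β of type ((e → e) → (t → t)) combines with ν of type (e → e): type (t → t).

(t → t)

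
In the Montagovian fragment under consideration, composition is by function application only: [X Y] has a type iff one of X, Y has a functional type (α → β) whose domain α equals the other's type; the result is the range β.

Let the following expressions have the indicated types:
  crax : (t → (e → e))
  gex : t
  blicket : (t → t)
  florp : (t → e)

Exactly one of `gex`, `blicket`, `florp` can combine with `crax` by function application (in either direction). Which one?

gex — combines: crax : (t → (e → e)) takes gex : t as argument, giving (e → e).
blicket : (t → t) — crax needs t; blicket needs t; neither fits.
florp : (t → e) — crax needs t; florp needs t; neither fits.

gex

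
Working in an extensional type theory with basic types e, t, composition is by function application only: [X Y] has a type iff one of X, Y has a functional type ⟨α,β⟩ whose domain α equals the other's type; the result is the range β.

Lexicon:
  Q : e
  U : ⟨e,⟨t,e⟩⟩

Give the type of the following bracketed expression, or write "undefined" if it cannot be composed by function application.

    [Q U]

⟨t,e⟩

[Q U]: ⟨e,⟨t,e⟩⟩ applied to e yields ⟨t,e⟩.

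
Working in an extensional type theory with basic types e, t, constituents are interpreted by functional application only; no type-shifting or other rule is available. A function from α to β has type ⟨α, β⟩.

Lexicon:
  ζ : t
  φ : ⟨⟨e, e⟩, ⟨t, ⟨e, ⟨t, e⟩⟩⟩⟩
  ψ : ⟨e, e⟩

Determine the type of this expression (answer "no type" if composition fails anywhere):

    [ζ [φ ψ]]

[φ ψ]: functor φ : ⟨⟨e, e⟩, ⟨t, ⟨e, ⟨t, e⟩⟩⟩⟩, argument ψ : ⟨e, e⟩; result ⟨t, ⟨e, ⟨t, e⟩⟩⟩.
[ζ [φ ψ]]: functor [φ ψ] : ⟨t, ⟨e, ⟨t, e⟩⟩⟩, argument ζ : t; result ⟨e, ⟨t, e⟩⟩.

⟨e, ⟨t, e⟩⟩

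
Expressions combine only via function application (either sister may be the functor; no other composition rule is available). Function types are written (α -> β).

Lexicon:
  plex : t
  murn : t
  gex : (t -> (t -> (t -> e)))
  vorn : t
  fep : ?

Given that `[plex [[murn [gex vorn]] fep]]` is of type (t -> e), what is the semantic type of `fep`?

At [plex [[murn [gex vorn]] fep]] (required: (t -> e)): plex is t, which is not a function with range (t -> e); hence [[murn [gex vorn]] fep] is the functor — type (t -> (t -> e)).
At [[murn [gex vorn]] fep] (required: (t -> (t -> e))): [murn [gex vorn]] is (t -> e), which is not a function with range (t -> (t -> e)); hence fep is the functor — type ((t -> e) -> (t -> (t -> e))).

((t -> e) -> (t -> (t -> e)))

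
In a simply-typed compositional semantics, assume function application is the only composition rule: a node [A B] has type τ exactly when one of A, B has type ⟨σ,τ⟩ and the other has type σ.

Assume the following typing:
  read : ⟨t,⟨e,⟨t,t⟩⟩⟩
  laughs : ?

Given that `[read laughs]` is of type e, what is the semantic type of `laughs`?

⟨⟨t,⟨e,⟨t,t⟩⟩⟩,e⟩

For [read laughs] to have type e with read of type ⟨t,⟨e,⟨t,t⟩⟩⟩, laughs must be the function: laughs : ⟨⟨t,⟨e,⟨t,t⟩⟩⟩,e⟩.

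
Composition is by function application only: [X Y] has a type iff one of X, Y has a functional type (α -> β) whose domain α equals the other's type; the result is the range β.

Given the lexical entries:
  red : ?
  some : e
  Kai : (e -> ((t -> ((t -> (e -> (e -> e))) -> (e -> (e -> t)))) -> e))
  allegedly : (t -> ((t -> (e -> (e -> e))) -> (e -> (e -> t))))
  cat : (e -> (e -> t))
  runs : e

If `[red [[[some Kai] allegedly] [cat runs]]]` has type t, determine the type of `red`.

(t -> t)

[red [[[some Kai] allegedly] [cat runs]]] is required to be t. [[[some Kai] allegedly] [cat runs]] : t cannot yield t as functor, so red : (t -> t).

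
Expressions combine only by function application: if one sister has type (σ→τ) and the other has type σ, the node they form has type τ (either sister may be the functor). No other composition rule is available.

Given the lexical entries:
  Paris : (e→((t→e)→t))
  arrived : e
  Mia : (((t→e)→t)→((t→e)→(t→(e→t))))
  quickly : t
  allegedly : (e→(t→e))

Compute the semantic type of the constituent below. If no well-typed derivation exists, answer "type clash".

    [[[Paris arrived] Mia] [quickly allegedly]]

type clash

At [Paris arrived], Paris : (e→((t→e)→t)) takes arrived : e, giving ((t→e)→t).
At [[Paris arrived] Mia], Mia : (((t→e)→t)→((t→e)→(t→(e→t)))) takes [Paris arrived] : ((t→e)→t), giving ((t→e)→(t→(e→t))).
[quickly allegedly]: t with (e→(t→e)) — neither is a function whose domain matches the other; composition fails here.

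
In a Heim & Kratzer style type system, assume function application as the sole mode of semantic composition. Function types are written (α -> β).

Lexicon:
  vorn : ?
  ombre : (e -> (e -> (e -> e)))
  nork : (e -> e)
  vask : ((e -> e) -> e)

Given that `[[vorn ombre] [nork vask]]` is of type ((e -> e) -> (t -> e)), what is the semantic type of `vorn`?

[[vorn ombre] [nork vask]] must have type ((e -> e) -> (t -> e)). The sister [nork vask] has type e; that is not a function onto ((e -> e) -> (t -> e)), so [vorn ombre] must be the functor, of type (e -> ((e -> e) -> (t -> e))).
[vorn ombre] must have type (e -> ((e -> e) -> (t -> e))). The sister ombre has type (e -> (e -> (e -> e))); that is not a function onto (e -> ((e -> e) -> (t -> e))), so vorn must be the functor, of type ((e -> (e -> (e -> e))) -> (e -> ((e -> e) -> (t -> e)))).

((e -> (e -> (e -> e))) -> (e -> ((e -> e) -> (t -> e))))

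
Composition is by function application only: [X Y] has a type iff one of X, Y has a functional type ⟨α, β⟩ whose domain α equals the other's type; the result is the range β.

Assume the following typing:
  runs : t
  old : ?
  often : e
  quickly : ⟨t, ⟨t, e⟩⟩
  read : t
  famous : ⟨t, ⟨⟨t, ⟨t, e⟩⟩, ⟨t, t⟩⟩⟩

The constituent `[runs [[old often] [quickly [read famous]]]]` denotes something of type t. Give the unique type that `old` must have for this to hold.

⟨e, ⟨⟨t, t⟩, ⟨t, t⟩⟩⟩

For [runs [[old often] [quickly [read famous]]]] to have type t with runs of type t, [[old often] [quickly [read famous]]] must be the function: [[old often] [quickly [read famous]]] : ⟨t, t⟩.
For [[old often] [quickly [read famous]]] to have type ⟨t, t⟩ with [quickly [read famous]] of type ⟨t, t⟩, [old often] must be the function: [old often] : ⟨⟨t, t⟩, ⟨t, t⟩⟩.
For [old often] to have type ⟨⟨t, t⟩, ⟨t, t⟩⟩ with often of type e, old must be the function: old : ⟨e, ⟨⟨t, t⟩, ⟨t, t⟩⟩⟩.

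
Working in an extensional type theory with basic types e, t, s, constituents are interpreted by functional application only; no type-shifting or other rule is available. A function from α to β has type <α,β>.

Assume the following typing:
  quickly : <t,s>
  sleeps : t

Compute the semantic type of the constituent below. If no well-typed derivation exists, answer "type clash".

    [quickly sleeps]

s

At [quickly sleeps], quickly : <t,s> takes sleeps : t, giving s.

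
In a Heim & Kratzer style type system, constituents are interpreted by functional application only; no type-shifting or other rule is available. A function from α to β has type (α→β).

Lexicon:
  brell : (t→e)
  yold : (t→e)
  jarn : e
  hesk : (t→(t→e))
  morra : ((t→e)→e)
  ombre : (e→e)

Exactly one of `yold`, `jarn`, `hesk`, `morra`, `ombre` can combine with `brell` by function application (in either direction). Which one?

morra

yold : (t→e) — no; brell wants t, and yold wants t.
jarn : e — no; brell wants t, and jarn wants nothing (atomic).
hesk : (t→(t→e)) — no; brell wants t, and hesk wants t.
morra — combines: morra : ((t→e)→e) takes brell : (t→e) as argument, giving e.
ombre : (e→e) — no; brell wants t, and ombre wants e.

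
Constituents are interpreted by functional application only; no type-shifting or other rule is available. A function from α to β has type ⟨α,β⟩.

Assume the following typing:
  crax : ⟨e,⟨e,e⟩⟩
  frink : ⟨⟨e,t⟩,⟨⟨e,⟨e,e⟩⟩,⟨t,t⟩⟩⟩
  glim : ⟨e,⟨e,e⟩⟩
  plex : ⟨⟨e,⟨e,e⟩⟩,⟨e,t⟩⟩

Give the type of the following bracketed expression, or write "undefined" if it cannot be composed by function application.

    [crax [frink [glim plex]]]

[glim plex]: functor plex : ⟨⟨e,⟨e,e⟩⟩,⟨e,t⟩⟩, argument glim : ⟨e,⟨e,e⟩⟩; result ⟨e,t⟩.
[frink [glim plex]]: functor frink : ⟨⟨e,t⟩,⟨⟨e,⟨e,e⟩⟩,⟨t,t⟩⟩⟩, argument [glim plex] : ⟨e,t⟩; result ⟨⟨e,⟨e,e⟩⟩,⟨t,t⟩⟩.
[crax [frink [glim plex]]]: functor [frink [glim plex]] : ⟨⟨e,⟨e,e⟩⟩,⟨t,t⟩⟩, argument crax : ⟨e,⟨e,e⟩⟩; result ⟨t,t⟩.

⟨t,t⟩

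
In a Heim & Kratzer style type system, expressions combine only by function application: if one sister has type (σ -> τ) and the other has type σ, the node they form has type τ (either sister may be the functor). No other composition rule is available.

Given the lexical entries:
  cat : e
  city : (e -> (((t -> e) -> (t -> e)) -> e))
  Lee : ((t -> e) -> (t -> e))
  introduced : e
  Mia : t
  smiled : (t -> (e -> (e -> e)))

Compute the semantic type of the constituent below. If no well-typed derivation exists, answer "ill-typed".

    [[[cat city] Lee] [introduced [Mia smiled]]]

[cat city]: functor city : (e -> (((t -> e) -> (t -> e)) -> e)), argument cat : e; result (((t -> e) -> (t -> e)) -> e).
[[cat city] Lee]: functor [cat city] : (((t -> e) -> (t -> e)) -> e), argument Lee : ((t -> e) -> (t -> e)); result e.
[Mia smiled]: functor smiled : (t -> (e -> (e -> e))), argument Mia : t; result (e -> (e -> e)).
[introduced [Mia smiled]]: functor [Mia smiled] : (e -> (e -> e)), argument introduced : e; result (e -> e).
[[[cat city] Lee] [introduced [Mia smiled]]]: functor [introduced [Mia smiled]] : (e -> e), argument [[cat city] Lee] : e; result e.

e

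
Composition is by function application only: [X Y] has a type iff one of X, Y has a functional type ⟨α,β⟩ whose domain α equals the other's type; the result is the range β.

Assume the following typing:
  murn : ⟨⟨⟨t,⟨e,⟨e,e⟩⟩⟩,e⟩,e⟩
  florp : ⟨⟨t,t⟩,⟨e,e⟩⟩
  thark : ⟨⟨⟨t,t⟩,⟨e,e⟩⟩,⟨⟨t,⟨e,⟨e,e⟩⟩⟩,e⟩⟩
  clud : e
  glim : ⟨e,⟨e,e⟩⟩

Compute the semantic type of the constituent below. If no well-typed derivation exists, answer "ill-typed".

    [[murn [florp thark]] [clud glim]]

[florp thark]: thark is ⟨⟨⟨t,t⟩,⟨e,e⟩⟩,⟨⟨t,⟨e,⟨e,e⟩⟩⟩,e⟩⟩, florp is ⟨⟨t,t⟩,⟨e,e⟩⟩; result ⟨⟨t,⟨e,⟨e,e⟩⟩⟩,e⟩.
[murn [florp thark]]: murn is ⟨⟨⟨t,⟨e,⟨e,e⟩⟩⟩,e⟩,e⟩, [florp thark] is ⟨⟨t,⟨e,⟨e,e⟩⟩⟩,e⟩; result e.
[clud glim]: glim is ⟨e,⟨e,e⟩⟩, clud is e; result ⟨e,e⟩.
[[murn [florp thark]] [clud glim]]: [clud glim] is ⟨e,e⟩, [murn [florp thark]] is e; result e.

e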